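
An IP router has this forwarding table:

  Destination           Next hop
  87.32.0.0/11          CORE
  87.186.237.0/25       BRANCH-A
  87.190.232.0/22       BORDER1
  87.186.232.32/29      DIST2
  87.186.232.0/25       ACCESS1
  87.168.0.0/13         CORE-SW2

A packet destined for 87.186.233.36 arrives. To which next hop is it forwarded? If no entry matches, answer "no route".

No entry's prefix contains 87.186.233.36; there is no default route.

no route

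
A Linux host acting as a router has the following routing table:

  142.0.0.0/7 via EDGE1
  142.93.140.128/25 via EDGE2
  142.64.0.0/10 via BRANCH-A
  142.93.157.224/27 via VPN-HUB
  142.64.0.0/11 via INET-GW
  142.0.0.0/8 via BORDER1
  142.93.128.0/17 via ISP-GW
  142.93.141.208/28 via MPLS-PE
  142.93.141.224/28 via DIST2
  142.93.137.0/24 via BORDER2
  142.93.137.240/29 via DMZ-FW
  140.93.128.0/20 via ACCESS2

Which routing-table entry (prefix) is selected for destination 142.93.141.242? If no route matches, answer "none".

142.93.128.0/17

Entries matching 142.93.141.242:
  142.0.0.0/7 (142.0.0.0 - 143.255.255.255)
  142.0.0.0/8 (142.0.0.0 - 142.255.255.255)
  142.64.0.0/10 (142.64.0.0 - 142.127.255.255)
  142.64.0.0/11 (142.64.0.0 - 142.95.255.255)
  142.93.128.0/17 (142.93.128.0 - 142.93.255.255)
Most specific is 142.93.128.0/17.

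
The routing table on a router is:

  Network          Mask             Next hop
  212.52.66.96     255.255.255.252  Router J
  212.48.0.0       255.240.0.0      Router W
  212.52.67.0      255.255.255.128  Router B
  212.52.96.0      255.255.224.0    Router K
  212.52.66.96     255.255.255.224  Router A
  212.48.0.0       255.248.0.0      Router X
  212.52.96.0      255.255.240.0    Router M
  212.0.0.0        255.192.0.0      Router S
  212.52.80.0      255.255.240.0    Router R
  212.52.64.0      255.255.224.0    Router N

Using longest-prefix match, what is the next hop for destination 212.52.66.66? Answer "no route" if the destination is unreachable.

Router N

Routes whose prefix contains 212.52.66.66:
  212.0.0.0/10 (212.0.0.0 - 212.63.255.255) -> Router S
  212.48.0.0/12 (212.48.0.0 - 212.63.255.255) -> Router W
  212.48.0.0/13 (212.48.0.0 - 212.55.255.255) -> Router X
  212.52.64.0/19 (212.52.64.0 - 212.52.95.255) -> Router N
More-specific entries that do NOT match:
  212.52.66.96/30 (212.52.66.96 - 212.52.66.99) does not contain 212.52.66.66
  212.52.66.96/27 (212.52.66.96 - 212.52.66.127) does not contain 212.52.66.66
  212.52.67.0/25 (212.52.67.0 - 212.52.67.127) does not contain 212.52.66.66
  212.52.96.0/20 (212.52.96.0 - 212.52.111.255) does not contain 212.52.66.66
  212.52.80.0/20 (212.52.80.0 - 212.52.95.255) does not contain 212.52.66.66
Longest matching prefix is /19 -> next hop Router N.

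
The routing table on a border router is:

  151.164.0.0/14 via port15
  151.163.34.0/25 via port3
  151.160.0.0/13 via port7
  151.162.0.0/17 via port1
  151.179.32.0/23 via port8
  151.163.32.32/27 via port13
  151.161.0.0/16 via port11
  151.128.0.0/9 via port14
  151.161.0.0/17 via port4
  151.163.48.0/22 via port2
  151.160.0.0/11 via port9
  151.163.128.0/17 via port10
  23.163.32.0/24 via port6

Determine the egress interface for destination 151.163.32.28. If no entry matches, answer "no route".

port7

Routes whose prefix contains 151.163.32.28:
  151.128.0.0/9 (151.128.0.0 - 151.255.255.255) -> port14
  151.160.0.0/11 (151.160.0.0 - 151.191.255.255) -> port9
  151.160.0.0/13 (151.160.0.0 - 151.167.255.255) -> port7
More-specific entries that do NOT match:
  151.163.32.32/27 (151.163.32.32 - 151.163.32.63) does not contain 151.163.32.28
  151.163.34.0/25 (151.163.34.0 - 151.163.34.127) does not contain 151.163.32.28
  23.163.32.0/24 (23.163.32.0 - 23.163.32.255) does not contain 151.163.32.28
  151.179.32.0/23 (151.179.32.0 - 151.179.33.255) does not contain 151.163.32.28
  151.163.48.0/22 (151.163.48.0 - 151.163.51.255) does not contain 151.163.32.28
  151.162.0.0/17 (151.162.0.0 - 151.162.127.255) does not contain 151.163.32.28
  151.161.0.0/17 (151.161.0.0 - 151.161.127.255) does not contain 151.163.32.28
  151.163.128.0/17 (151.163.128.0 - 151.163.255.255) does not contain 151.163.32.28
  151.161.0.0/16 (151.161.0.0 - 151.161.255.255) does not contain 151.163.32.28
  151.164.0.0/14 (151.164.0.0 - 151.167.255.255) does not contain 151.163.32.28
Longest matching prefix is /13 -> interface port7.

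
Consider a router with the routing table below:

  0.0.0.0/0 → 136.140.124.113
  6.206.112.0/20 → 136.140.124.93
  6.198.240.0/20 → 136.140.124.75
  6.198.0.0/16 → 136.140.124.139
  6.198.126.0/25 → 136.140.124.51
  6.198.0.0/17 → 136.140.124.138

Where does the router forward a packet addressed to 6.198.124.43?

Routes whose prefix contains 6.198.124.43:
  0.0.0.0/0 (default, matches everything) -> 136.140.124.113
  6.198.0.0/16 (6.198.0.0 - 6.198.255.255) -> 136.140.124.139
  6.198.0.0/17 (6.198.0.0 - 6.198.127.255) -> 136.140.124.138
More-specific entries that do NOT match:
  6.198.126.0/25 (6.198.126.0 - 6.198.126.127) does not contain 6.198.124.43
  6.206.112.0/20 (6.206.112.0 - 6.206.127.255) does not contain 6.198.124.43
  6.198.240.0/20 (6.198.240.0 - 6.198.255.255) does not contain 6.198.124.43
Longest matching prefix is /17 -> next hop 136.140.124.138.

136.140.124.138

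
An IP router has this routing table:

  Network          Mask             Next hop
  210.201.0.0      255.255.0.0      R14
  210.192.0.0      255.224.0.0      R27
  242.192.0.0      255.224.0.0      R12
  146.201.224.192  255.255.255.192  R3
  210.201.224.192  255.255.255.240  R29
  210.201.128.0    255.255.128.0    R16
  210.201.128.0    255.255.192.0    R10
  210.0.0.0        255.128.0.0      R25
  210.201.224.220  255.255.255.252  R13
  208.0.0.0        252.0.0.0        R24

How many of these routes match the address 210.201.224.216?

Prefixes containing 210.201.224.216:
  208.0.0.0/6 (208.0.0.0 - 211.255.255.255)
  210.192.0.0/11 (210.192.0.0 - 210.223.255.255)
  210.201.0.0/16 (210.201.0.0 - 210.201.255.255)
  210.201.128.0/17 (210.201.128.0 - 210.201.255.255)
Total matching entries: 4.

4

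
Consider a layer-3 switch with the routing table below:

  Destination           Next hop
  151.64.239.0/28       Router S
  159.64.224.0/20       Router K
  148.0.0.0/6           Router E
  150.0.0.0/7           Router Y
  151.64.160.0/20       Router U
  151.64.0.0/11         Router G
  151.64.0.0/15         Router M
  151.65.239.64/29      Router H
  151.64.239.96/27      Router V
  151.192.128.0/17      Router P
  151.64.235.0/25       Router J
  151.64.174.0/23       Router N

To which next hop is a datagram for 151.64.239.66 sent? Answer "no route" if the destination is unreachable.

Routes whose prefix contains 151.64.239.66:
  148.0.0.0/6 (148.0.0.0 - 151.255.255.255) -> Router E
  150.0.0.0/7 (150.0.0.0 - 151.255.255.255) -> Router Y
  151.64.0.0/11 (151.64.0.0 - 151.95.255.255) -> Router G
  151.64.0.0/15 (151.64.0.0 - 151.65.255.255) -> Router M
More-specific entries that do NOT match:
  151.65.239.64/29 (151.65.239.64 - 151.65.239.71) does not contain 151.64.239.66
  151.64.239.0/28 (151.64.239.0 - 151.64.239.15) does not contain 151.64.239.66
  151.64.239.96/27 (151.64.239.96 - 151.64.239.127) does not contain 151.64.239.66
  151.64.235.0/25 (151.64.235.0 - 151.64.235.127) does not contain 151.64.239.66
  151.64.174.0/23 (151.64.174.0 - 151.64.175.255) does not contain 151.64.239.66
  159.64.224.0/20 (159.64.224.0 - 159.64.239.255) does not contain 151.64.239.66
  151.64.160.0/20 (151.64.160.0 - 151.64.175.255) does not contain 151.64.239.66
  151.192.128.0/17 (151.192.128.0 - 151.192.255.255) does not contain 151.64.239.66
Longest matching prefix is /15 -> next hop Router M.

Router M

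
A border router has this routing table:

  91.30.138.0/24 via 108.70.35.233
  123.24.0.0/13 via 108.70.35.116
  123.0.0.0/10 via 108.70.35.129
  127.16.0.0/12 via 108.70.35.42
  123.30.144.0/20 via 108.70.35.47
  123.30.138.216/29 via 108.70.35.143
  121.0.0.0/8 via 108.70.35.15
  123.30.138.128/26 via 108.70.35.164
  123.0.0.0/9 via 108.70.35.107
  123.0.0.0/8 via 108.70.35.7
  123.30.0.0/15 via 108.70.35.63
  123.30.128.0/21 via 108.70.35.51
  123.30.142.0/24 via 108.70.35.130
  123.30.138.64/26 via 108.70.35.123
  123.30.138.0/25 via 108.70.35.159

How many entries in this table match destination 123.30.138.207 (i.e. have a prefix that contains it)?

Prefixes containing 123.30.138.207:
  123.0.0.0/8 (123.0.0.0 - 123.255.255.255)
  123.0.0.0/9 (123.0.0.0 - 123.127.255.255)
  123.0.0.0/10 (123.0.0.0 - 123.63.255.255)
  123.24.0.0/13 (123.24.0.0 - 123.31.255.255)
  123.30.0.0/15 (123.30.0.0 - 123.31.255.255)
Total matching entries: 5.

5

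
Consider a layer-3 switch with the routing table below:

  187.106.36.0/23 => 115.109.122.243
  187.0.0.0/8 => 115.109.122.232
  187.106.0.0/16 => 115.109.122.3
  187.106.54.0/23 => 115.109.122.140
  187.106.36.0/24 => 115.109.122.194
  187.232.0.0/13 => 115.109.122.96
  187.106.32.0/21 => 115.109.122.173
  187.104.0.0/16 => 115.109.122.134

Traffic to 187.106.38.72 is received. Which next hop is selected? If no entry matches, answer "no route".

Routes whose prefix contains 187.106.38.72:
  187.0.0.0/8 (187.0.0.0 - 187.255.255.255) -> 115.109.122.232
  187.106.0.0/16 (187.106.0.0 - 187.106.255.255) -> 115.109.122.3
  187.106.32.0/21 (187.106.32.0 - 187.106.39.255) -> 115.109.122.173
More-specific entries that do NOT match:
  187.106.36.0/24 (187.106.36.0 - 187.106.36.255) does not contain 187.106.38.72
  187.106.36.0/23 (187.106.36.0 - 187.106.37.255) does not contain 187.106.38.72
  187.106.54.0/23 (187.106.54.0 - 187.106.55.255) does not contain 187.106.38.72
Longest matching prefix is /21 -> next hop 115.109.122.173.

115.109.122.173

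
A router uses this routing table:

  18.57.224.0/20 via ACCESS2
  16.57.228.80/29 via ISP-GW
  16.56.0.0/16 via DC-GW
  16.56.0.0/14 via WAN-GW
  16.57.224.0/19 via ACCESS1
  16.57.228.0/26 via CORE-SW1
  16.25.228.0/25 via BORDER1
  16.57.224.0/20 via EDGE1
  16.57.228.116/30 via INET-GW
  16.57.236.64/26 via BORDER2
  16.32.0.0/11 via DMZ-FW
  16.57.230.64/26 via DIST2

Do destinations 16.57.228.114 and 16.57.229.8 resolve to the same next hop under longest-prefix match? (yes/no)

16.57.228.114: longest match 16.57.224.0/20 -> EDGE1
16.57.229.8: longest match 16.57.224.0/20 -> EDGE1

yes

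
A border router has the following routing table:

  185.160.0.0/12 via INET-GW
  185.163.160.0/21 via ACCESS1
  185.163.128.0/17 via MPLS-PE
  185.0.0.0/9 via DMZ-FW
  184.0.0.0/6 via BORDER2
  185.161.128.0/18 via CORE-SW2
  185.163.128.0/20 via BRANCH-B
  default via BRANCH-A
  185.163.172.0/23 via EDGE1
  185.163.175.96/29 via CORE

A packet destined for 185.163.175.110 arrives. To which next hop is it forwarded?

Routes whose prefix contains 185.163.175.110:
  0.0.0.0/0 (default, matches everything) -> BRANCH-A
  184.0.0.0/6 (184.0.0.0 - 187.255.255.255) -> BORDER2
  185.160.0.0/12 (185.160.0.0 - 185.175.255.255) -> INET-GW
  185.163.128.0/17 (185.163.128.0 - 185.163.255.255) -> MPLS-PE
More-specific entries that do NOT match:
  185.163.175.96/29 (185.163.175.96 - 185.163.175.103) does not contain 185.163.175.110
  185.163.172.0/23 (185.163.172.0 - 185.163.173.255) does not contain 185.163.175.110
  185.163.160.0/21 (185.163.160.0 - 185.163.167.255) does not contain 185.163.175.110
  185.163.128.0/20 (185.163.128.0 - 185.163.143.255) does not contain 185.163.175.110
  185.161.128.0/18 (185.161.128.0 - 185.161.191.255) does not contain 185.163.175.110
Longest matching prefix is /17 -> next hop MPLS-PE.

MPLS-PE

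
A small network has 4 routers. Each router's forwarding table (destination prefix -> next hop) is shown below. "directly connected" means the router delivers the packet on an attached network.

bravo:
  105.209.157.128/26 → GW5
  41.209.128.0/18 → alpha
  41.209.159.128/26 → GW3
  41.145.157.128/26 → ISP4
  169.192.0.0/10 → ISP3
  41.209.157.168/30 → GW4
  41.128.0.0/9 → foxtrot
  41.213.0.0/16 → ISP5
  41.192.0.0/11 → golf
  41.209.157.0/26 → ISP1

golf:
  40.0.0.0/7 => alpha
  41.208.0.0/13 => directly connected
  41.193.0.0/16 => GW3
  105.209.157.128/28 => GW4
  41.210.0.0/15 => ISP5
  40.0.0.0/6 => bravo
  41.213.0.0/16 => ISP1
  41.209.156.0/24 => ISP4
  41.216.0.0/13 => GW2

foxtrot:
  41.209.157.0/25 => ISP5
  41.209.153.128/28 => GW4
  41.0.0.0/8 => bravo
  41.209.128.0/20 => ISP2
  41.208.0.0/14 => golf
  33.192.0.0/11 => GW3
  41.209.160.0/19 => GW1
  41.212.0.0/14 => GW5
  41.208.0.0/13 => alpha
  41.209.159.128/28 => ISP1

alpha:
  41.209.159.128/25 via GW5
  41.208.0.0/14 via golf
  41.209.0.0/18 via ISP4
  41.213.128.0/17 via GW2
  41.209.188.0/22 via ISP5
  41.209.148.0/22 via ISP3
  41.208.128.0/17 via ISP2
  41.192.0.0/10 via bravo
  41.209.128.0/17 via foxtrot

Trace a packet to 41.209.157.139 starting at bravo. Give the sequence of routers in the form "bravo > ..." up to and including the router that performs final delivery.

At bravo: longest match for 41.209.157.139 is 41.209.128.0/18 -> alpha
At alpha: longest match for 41.209.157.139 is 41.209.128.0/17 -> foxtrot
At foxtrot: longest match for 41.209.157.139 is 41.208.0.0/14 -> golf
At golf: longest match for 41.209.157.139 is 41.208.0.0/13 -> directly connected

bravo > alpha > foxtrot > golf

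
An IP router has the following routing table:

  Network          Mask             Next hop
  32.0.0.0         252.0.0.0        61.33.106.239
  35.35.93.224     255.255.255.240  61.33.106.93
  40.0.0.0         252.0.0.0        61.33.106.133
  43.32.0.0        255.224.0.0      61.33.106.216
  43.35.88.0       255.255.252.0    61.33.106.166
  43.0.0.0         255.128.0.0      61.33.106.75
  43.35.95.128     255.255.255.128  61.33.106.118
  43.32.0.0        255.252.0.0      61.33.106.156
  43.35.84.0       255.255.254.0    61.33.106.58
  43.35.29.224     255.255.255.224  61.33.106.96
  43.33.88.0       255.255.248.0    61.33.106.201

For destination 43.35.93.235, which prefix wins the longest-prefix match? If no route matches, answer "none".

Entries matching 43.35.93.235:
  40.0.0.0/6 (40.0.0.0 - 43.255.255.255)
  43.0.0.0/9 (43.0.0.0 - 43.127.255.255)
  43.32.0.0/11 (43.32.0.0 - 43.63.255.255)
  43.32.0.0/14 (43.32.0.0 - 43.35.255.255)
Most specific is 43.32.0.0/14.

43.32.0.0/14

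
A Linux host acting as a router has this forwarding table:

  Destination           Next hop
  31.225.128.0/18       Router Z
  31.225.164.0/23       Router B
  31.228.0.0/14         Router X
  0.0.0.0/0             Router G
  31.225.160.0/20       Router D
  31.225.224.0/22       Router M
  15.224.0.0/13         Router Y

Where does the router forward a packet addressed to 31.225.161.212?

Router D

Routes whose prefix contains 31.225.161.212:
  0.0.0.0/0 (default, matches everything) -> Router G
  31.225.128.0/18 (31.225.128.0 - 31.225.191.255) -> Router Z
  31.225.160.0/20 (31.225.160.0 - 31.225.175.255) -> Router D
More-specific entries that do NOT match:
  31.225.164.0/23 (31.225.164.0 - 31.225.165.255) does not contain 31.225.161.212
  31.225.224.0/22 (31.225.224.0 - 31.225.227.255) does not contain 31.225.161.212
Longest matching prefix is /20 -> next hop Router D.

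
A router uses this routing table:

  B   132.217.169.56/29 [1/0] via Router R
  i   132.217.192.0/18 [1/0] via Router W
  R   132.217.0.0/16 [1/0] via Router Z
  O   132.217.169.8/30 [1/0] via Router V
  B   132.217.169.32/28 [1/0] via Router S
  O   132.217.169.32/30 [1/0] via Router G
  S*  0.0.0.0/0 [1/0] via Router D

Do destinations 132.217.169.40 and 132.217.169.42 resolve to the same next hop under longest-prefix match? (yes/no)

yes

132.217.169.40: longest match 132.217.169.32/28 -> Router S
132.217.169.42: longest match 132.217.169.32/28 -> Router S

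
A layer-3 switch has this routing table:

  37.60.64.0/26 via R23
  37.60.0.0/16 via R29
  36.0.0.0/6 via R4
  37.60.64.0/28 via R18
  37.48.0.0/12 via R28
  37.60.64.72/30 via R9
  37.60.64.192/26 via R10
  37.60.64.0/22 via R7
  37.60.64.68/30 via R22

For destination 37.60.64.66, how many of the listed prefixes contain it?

Prefixes containing 37.60.64.66:
  36.0.0.0/6 (36.0.0.0 - 39.255.255.255)
  37.48.0.0/12 (37.48.0.0 - 37.63.255.255)
  37.60.0.0/16 (37.60.0.0 - 37.60.255.255)
  37.60.64.0/22 (37.60.64.0 - 37.60.67.255)
Total matching entries: 4.

4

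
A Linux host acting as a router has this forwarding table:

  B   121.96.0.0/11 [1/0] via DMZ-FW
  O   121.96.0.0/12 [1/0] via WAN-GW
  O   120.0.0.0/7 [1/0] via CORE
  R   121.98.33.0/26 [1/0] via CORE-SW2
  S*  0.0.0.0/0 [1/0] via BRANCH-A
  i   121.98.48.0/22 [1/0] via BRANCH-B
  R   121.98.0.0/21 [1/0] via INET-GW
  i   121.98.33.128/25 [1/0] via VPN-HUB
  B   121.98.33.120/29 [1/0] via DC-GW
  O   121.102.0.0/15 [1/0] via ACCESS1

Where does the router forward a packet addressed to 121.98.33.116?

WAN-GW

Routes whose prefix contains 121.98.33.116:
  0.0.0.0/0 (default, matches everything) -> BRANCH-A
  120.0.0.0/7 (120.0.0.0 - 121.255.255.255) -> CORE
  121.96.0.0/11 (121.96.0.0 - 121.127.255.255) -> DMZ-FW
  121.96.0.0/12 (121.96.0.0 - 121.111.255.255) -> WAN-GW
More-specific entries that do NOT match:
  121.98.33.120/29 (121.98.33.120 - 121.98.33.127) does not contain 121.98.33.116
  121.98.33.0/26 (121.98.33.0 - 121.98.33.63) does not contain 121.98.33.116
  121.98.33.128/25 (121.98.33.128 - 121.98.33.255) does not contain 121.98.33.116
  121.98.48.0/22 (121.98.48.0 - 121.98.51.255) does not contain 121.98.33.116
  121.98.0.0/21 (121.98.0.0 - 121.98.7.255) does not contain 121.98.33.116
  121.102.0.0/15 (121.102.0.0 - 121.103.255.255) does not contain 121.98.33.116
Longest matching prefix is /12 -> next hop WAN-GW.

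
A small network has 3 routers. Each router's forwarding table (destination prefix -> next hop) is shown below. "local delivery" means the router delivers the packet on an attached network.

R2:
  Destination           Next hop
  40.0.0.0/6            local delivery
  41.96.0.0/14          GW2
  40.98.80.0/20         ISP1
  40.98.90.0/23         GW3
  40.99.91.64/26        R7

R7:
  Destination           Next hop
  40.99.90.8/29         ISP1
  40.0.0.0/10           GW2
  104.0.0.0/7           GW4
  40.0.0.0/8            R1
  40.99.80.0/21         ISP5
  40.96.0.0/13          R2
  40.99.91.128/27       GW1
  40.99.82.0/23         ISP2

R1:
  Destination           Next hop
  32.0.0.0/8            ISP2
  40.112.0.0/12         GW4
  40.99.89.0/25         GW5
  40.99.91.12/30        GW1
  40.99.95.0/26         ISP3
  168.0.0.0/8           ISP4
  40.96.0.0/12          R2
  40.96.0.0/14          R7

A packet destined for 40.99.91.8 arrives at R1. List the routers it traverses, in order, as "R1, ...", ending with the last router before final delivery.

R1, R7, R2

At R1: longest match for 40.99.91.8 is 40.96.0.0/14 -> R7
At R7: longest match for 40.99.91.8 is 40.96.0.0/13 -> R2
At R2: longest match for 40.99.91.8 is 40.0.0.0/6 -> local delivery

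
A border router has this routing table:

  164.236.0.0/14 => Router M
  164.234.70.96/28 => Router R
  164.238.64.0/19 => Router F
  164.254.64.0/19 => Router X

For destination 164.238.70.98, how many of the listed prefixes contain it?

Prefixes containing 164.238.70.98:
  164.236.0.0/14 (164.236.0.0 - 164.239.255.255)
  164.238.64.0/19 (164.238.64.0 - 164.238.95.255)
Total matching entries: 2.

2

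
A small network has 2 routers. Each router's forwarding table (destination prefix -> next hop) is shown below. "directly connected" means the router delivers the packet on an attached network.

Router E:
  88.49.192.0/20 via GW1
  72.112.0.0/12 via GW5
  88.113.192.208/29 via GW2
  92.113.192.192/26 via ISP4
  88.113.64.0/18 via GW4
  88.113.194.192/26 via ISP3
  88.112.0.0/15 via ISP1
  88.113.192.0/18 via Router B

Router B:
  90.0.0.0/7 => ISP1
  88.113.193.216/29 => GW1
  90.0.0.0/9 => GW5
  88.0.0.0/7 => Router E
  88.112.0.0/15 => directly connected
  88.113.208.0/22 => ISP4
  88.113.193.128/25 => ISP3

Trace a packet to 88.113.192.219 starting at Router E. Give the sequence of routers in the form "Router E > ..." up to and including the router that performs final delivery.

At Router E: longest match for 88.113.192.219 is 88.113.192.0/18 -> Router B
At Router B: longest match for 88.113.192.219 is 88.112.0.0/15 -> directly connected

Router E > Router B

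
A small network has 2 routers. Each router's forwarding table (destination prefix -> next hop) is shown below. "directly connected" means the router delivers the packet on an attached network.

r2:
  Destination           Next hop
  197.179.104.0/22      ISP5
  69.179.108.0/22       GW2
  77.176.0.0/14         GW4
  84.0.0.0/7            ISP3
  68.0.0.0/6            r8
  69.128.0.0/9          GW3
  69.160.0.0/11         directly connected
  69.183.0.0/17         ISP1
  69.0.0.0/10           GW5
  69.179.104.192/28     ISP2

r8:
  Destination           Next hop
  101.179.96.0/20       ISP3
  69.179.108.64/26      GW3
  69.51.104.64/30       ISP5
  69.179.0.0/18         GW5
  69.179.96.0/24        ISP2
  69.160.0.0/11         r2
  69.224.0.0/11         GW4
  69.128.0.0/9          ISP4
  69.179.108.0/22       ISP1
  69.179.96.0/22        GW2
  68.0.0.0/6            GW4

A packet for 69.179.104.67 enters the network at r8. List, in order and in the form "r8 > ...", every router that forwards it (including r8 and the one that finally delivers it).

At r8: longest match for 69.179.104.67 is 69.160.0.0/11 -> r2
At r2: longest match for 69.179.104.67 is 69.160.0.0/11 -> directly connected

r8 > r2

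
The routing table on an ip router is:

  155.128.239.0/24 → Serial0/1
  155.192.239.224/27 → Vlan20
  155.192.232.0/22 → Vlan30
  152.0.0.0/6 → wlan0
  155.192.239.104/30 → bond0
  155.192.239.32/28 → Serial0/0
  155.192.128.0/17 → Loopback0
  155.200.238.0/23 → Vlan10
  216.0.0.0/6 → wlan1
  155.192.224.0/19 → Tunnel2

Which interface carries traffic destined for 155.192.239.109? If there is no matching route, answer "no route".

Routes whose prefix contains 155.192.239.109:
  152.0.0.0/6 (152.0.0.0 - 155.255.255.255) -> wlan0
  155.192.128.0/17 (155.192.128.0 - 155.192.255.255) -> Loopback0
  155.192.224.0/19 (155.192.224.0 - 155.192.255.255) -> Tunnel2
More-specific entries that do NOT match:
  155.192.239.104/30 (155.192.239.104 - 155.192.239.107) does not contain 155.192.239.109
  155.192.239.32/28 (155.192.239.32 - 155.192.239.47) does not contain 155.192.239.109
  155.192.239.224/27 (155.192.239.224 - 155.192.239.255) does not contain 155.192.239.109
  155.128.239.0/24 (155.128.239.0 - 155.128.239.255) does not contain 155.192.239.109
  155.200.238.0/23 (155.200.238.0 - 155.200.239.255) does not contain 155.192.239.109
  155.192.232.0/22 (155.192.232.0 - 155.192.235.255) does not contain 155.192.239.109
Longest matching prefix is /19 -> interface Tunnel2.

Tunnel2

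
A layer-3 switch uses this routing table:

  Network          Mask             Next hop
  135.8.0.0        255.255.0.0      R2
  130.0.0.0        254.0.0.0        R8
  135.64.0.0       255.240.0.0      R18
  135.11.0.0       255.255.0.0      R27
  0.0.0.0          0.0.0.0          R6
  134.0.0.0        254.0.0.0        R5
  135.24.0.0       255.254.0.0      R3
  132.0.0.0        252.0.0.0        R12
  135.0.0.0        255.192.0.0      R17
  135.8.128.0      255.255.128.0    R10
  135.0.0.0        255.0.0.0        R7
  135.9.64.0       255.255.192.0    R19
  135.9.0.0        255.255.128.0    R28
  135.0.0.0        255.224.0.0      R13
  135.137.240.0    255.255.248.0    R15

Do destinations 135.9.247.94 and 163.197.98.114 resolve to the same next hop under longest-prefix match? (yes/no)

no

135.9.247.94: longest match 135.0.0.0/11 -> R13
163.197.98.114: longest match 0.0.0.0/0 -> R6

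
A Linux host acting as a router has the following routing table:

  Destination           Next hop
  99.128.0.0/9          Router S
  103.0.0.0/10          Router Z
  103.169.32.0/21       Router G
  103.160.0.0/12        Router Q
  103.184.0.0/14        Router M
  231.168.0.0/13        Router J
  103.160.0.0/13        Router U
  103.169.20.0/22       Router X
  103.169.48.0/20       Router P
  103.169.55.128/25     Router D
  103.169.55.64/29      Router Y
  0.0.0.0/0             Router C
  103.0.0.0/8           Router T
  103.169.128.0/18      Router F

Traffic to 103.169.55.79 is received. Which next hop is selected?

Routes whose prefix contains 103.169.55.79:
  0.0.0.0/0 (default, matches everything) -> Router C
  103.0.0.0/8 (103.0.0.0 - 103.255.255.255) -> Router T
  103.160.0.0/12 (103.160.0.0 - 103.175.255.255) -> Router Q
  103.169.48.0/20 (103.169.48.0 - 103.169.63.255) -> Router P
More-specific entries that do NOT match:
  103.169.55.64/29 (103.169.55.64 - 103.169.55.71) does not contain 103.169.55.79
  103.169.55.128/25 (103.169.55.128 - 103.169.55.255) does not contain 103.169.55.79
  103.169.20.0/22 (103.169.20.0 - 103.169.23.255) does not contain 103.169.55.79
  103.169.32.0/21 (103.169.32.0 - 103.169.39.255) does not contain 103.169.55.79
Longest matching prefix is /20 -> next hop Router P.

Router P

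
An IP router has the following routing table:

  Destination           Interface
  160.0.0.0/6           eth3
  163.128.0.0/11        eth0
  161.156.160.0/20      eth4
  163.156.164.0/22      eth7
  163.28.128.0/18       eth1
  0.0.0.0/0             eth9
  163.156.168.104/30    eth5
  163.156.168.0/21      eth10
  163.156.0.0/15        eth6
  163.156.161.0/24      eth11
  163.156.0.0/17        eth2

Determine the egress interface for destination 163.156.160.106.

eth6

Routes whose prefix contains 163.156.160.106:
  0.0.0.0/0 (default, matches everything) -> eth9
  160.0.0.0/6 (160.0.0.0 - 163.255.255.255) -> eth3
  163.128.0.0/11 (163.128.0.0 - 163.159.255.255) -> eth0
  163.156.0.0/15 (163.156.0.0 - 163.157.255.255) -> eth6
More-specific entries that do NOT match:
  163.156.168.104/30 (163.156.168.104 - 163.156.168.107) does not contain 163.156.160.106
  163.156.161.0/24 (163.156.161.0 - 163.156.161.255) does not contain 163.156.160.106
  163.156.164.0/22 (163.156.164.0 - 163.156.167.255) does not contain 163.156.160.106
  163.156.168.0/21 (163.156.168.0 - 163.156.175.255) does not contain 163.156.160.106
  161.156.160.0/20 (161.156.160.0 - 161.156.175.255) does not contain 163.156.160.106
  163.28.128.0/18 (163.28.128.0 - 163.28.191.255) does not contain 163.156.160.106
  163.156.0.0/17 (163.156.0.0 - 163.156.127.255) does not contain 163.156.160.106
Longest matching prefix is /15 -> interface eth6.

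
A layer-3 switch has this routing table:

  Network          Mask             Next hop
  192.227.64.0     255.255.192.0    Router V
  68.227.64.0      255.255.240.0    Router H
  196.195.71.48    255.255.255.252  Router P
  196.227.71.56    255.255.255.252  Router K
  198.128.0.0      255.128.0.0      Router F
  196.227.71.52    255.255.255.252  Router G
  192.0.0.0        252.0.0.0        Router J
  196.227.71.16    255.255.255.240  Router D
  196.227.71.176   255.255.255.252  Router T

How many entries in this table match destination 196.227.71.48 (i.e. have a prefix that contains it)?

No listed prefix contains 196.227.71.48.
Total matching entries: 0.

0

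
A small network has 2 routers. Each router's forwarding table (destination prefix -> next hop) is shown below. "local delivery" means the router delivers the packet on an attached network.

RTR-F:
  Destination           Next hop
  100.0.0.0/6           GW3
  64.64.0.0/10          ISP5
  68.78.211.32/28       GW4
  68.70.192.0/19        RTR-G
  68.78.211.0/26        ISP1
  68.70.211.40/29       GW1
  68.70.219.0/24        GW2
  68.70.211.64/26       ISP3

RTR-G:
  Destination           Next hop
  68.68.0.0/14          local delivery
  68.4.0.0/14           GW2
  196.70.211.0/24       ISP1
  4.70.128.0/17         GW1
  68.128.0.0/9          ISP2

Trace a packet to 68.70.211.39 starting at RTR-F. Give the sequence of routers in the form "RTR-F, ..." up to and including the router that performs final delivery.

RTR-F, RTR-G

At RTR-F: longest match for 68.70.211.39 is 68.70.192.0/19 -> RTR-G
At RTR-G: longest match for 68.70.211.39 is 68.68.0.0/14 -> local delivery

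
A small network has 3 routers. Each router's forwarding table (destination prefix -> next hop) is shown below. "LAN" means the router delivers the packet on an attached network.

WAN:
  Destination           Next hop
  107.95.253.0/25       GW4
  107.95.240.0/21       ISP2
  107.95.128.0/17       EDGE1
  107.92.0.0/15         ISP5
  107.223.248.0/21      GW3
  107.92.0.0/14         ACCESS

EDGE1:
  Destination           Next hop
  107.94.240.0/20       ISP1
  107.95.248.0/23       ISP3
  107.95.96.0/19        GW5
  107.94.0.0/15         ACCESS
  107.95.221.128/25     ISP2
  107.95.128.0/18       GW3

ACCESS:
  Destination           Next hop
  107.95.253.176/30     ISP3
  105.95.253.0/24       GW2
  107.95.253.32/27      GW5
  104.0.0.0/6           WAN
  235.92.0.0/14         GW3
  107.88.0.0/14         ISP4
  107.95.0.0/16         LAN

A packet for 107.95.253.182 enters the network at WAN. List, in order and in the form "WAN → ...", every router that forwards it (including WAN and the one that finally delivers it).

At WAN: longest match for 107.95.253.182 is 107.95.128.0/17 -> EDGE1
At EDGE1: longest match for 107.95.253.182 is 107.94.0.0/15 -> ACCESS
At ACCESS: longest match for 107.95.253.182 is 107.95.0.0/16 -> LAN

WAN → EDGE1 → ACCESS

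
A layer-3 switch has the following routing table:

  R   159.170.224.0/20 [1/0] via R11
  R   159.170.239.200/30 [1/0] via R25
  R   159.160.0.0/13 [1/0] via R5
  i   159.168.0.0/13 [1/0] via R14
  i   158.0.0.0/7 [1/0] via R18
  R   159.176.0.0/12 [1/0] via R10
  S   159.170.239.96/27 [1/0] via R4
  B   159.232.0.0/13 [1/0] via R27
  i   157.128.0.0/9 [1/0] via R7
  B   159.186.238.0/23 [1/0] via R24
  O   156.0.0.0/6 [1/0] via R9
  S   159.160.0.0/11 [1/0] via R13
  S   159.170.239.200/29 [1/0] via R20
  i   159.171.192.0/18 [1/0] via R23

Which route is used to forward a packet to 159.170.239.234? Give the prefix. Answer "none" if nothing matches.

Entries matching 159.170.239.234:
  156.0.0.0/6 (156.0.0.0 - 159.255.255.255)
  158.0.0.0/7 (158.0.0.0 - 159.255.255.255)
  159.160.0.0/11 (159.160.0.0 - 159.191.255.255)
  159.168.0.0/13 (159.168.0.0 - 159.175.255.255)
  159.170.224.0/20 (159.170.224.0 - 159.170.239.255)
Most specific is 159.170.224.0/20.

159.170.224.0/20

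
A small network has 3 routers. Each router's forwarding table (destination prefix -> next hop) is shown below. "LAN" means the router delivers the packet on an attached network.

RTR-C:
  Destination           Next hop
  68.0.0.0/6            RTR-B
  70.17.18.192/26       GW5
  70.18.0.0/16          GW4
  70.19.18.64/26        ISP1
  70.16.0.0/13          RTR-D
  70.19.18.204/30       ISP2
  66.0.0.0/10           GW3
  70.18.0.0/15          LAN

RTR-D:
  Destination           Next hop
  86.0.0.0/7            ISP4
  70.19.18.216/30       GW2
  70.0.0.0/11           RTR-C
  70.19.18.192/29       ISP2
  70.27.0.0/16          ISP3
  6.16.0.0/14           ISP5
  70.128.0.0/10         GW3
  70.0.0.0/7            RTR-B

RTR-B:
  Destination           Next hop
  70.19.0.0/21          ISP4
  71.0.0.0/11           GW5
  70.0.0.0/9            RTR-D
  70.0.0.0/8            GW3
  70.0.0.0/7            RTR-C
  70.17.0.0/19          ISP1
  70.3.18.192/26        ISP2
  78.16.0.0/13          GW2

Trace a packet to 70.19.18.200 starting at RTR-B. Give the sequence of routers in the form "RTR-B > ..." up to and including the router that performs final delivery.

At RTR-B: longest match for 70.19.18.200 is 70.0.0.0/9 -> RTR-D
At RTR-D: longest match for 70.19.18.200 is 70.0.0.0/11 -> RTR-C
At RTR-C: longest match for 70.19.18.200 is 70.18.0.0/15 -> LAN

RTR-B > RTR-D > RTR-C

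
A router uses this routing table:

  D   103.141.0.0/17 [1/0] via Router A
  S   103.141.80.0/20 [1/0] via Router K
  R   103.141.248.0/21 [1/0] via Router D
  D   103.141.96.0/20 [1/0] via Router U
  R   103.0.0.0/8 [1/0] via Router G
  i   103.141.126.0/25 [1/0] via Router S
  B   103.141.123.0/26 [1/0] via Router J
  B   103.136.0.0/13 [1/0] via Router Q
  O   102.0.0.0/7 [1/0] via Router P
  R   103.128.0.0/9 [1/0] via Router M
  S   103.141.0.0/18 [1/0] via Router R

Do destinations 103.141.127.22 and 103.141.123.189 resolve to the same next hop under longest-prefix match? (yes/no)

103.141.127.22: longest match 103.141.0.0/17 -> Router A
103.141.123.189: longest match 103.141.0.0/17 -> Router A

yes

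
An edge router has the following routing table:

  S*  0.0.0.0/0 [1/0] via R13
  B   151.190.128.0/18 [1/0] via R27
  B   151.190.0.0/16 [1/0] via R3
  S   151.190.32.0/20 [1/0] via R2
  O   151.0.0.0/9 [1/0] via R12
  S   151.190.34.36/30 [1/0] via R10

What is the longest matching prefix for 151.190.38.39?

151.190.32.0/20

Entries matching 151.190.38.39:
  0.0.0.0/0 (default, matches everything)
  151.190.0.0/16 (151.190.0.0 - 151.190.255.255)
  151.190.32.0/20 (151.190.32.0 - 151.190.47.255)
Most specific is 151.190.32.0/20.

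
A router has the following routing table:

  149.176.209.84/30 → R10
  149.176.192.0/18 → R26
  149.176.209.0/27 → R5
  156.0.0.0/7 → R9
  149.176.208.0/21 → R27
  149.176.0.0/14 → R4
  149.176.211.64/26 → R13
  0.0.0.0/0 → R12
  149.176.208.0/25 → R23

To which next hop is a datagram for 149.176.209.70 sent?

R27

Routes whose prefix contains 149.176.209.70:
  0.0.0.0/0 (default, matches everything) -> R12
  149.176.0.0/14 (149.176.0.0 - 149.179.255.255) -> R4
  149.176.192.0/18 (149.176.192.0 - 149.176.255.255) -> R26
  149.176.208.0/21 (149.176.208.0 - 149.176.215.255) -> R27
More-specific entries that do NOT match:
  149.176.209.84/30 (149.176.209.84 - 149.176.209.87) does not contain 149.176.209.70
  149.176.209.0/27 (149.176.209.0 - 149.176.209.31) does not contain 149.176.209.70
  149.176.211.64/26 (149.176.211.64 - 149.176.211.127) does not contain 149.176.209.70
  149.176.208.0/25 (149.176.208.0 - 149.176.208.127) does not contain 149.176.209.70
Longest matching prefix is /21 -> next hop R27.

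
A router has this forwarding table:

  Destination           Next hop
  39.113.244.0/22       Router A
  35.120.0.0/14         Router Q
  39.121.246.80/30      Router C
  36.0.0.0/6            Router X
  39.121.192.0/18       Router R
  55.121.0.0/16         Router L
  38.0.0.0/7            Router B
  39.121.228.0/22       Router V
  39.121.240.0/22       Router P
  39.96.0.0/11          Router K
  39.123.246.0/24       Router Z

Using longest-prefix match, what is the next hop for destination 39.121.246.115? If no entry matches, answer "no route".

Router R

Routes whose prefix contains 39.121.246.115:
  36.0.0.0/6 (36.0.0.0 - 39.255.255.255) -> Router X
  38.0.0.0/7 (38.0.0.0 - 39.255.255.255) -> Router B
  39.96.0.0/11 (39.96.0.0 - 39.127.255.255) -> Router K
  39.121.192.0/18 (39.121.192.0 - 39.121.255.255) -> Router R
More-specific entries that do NOT match:
  39.121.246.80/30 (39.121.246.80 - 39.121.246.83) does not contain 39.121.246.115
  39.123.246.0/24 (39.123.246.0 - 39.123.246.255) does not contain 39.121.246.115
  39.113.244.0/22 (39.113.244.0 - 39.113.247.255) does not contain 39.121.246.115
  39.121.228.0/22 (39.121.228.0 - 39.121.231.255) does not contain 39.121.246.115
  39.121.240.0/22 (39.121.240.0 - 39.121.243.255) does not contain 39.121.246.115
Longest matching prefix is /18 -> next hop Router R.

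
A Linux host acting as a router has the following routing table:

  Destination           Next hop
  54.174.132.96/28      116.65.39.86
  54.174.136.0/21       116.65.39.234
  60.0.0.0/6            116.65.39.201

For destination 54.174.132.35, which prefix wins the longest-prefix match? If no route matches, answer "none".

54.174.132.35 is outside every listed prefix and there is no default route.

none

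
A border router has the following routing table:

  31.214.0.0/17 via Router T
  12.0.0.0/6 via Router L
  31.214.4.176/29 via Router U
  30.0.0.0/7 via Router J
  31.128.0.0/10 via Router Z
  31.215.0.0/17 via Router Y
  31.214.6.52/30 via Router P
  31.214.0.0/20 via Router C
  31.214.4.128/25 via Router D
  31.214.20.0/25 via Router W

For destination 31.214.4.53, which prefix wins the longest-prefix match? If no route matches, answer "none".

31.214.0.0/20

Entries matching 31.214.4.53:
  30.0.0.0/7 (30.0.0.0 - 31.255.255.255)
  31.214.0.0/17 (31.214.0.0 - 31.214.127.255)
  31.214.0.0/20 (31.214.0.0 - 31.214.15.255)
Most specific is 31.214.0.0/20.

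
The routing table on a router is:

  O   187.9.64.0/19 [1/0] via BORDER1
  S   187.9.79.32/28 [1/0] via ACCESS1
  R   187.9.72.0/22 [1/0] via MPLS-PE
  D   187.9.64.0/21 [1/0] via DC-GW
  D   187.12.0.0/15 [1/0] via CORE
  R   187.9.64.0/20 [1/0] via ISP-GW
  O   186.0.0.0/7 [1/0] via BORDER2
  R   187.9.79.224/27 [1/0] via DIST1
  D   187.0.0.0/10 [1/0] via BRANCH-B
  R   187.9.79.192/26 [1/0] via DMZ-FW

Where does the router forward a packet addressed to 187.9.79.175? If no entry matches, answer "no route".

ISP-GW

Routes whose prefix contains 187.9.79.175:
  186.0.0.0/7 (186.0.0.0 - 187.255.255.255) -> BORDER2
  187.0.0.0/10 (187.0.0.0 - 187.63.255.255) -> BRANCH-B
  187.9.64.0/19 (187.9.64.0 - 187.9.95.255) -> BORDER1
  187.9.64.0/20 (187.9.64.0 - 187.9.79.255) -> ISP-GW
More-specific entries that do NOT match:
  187.9.79.32/28 (187.9.79.32 - 187.9.79.47) does not contain 187.9.79.175
  187.9.79.224/27 (187.9.79.224 - 187.9.79.255) does not contain 187.9.79.175
  187.9.79.192/26 (187.9.79.192 - 187.9.79.255) does not contain 187.9.79.175
  187.9.72.0/22 (187.9.72.0 - 187.9.75.255) does not contain 187.9.79.175
  187.9.64.0/21 (187.9.64.0 - 187.9.71.255) does not contain 187.9.79.175
Longest matching prefix is /20 -> next hop ISP-GW.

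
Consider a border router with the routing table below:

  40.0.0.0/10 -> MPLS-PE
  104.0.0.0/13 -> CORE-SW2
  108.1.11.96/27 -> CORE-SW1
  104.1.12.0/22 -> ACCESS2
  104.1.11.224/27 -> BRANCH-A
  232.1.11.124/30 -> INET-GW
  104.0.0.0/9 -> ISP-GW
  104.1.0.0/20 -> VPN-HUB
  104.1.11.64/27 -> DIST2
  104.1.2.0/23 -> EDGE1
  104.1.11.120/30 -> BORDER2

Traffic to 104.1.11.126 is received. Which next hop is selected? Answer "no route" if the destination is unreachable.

Routes whose prefix contains 104.1.11.126:
  104.0.0.0/9 (104.0.0.0 - 104.127.255.255) -> ISP-GW
  104.0.0.0/13 (104.0.0.0 - 104.7.255.255) -> CORE-SW2
  104.1.0.0/20 (104.1.0.0 - 104.1.15.255) -> VPN-HUB
More-specific entries that do NOT match:
  232.1.11.124/30 (232.1.11.124 - 232.1.11.127) does not contain 104.1.11.126
  104.1.11.120/30 (104.1.11.120 - 104.1.11.123) does not contain 104.1.11.126
  108.1.11.96/27 (108.1.11.96 - 108.1.11.127) does not contain 104.1.11.126
  104.1.11.224/27 (104.1.11.224 - 104.1.11.255) does not contain 104.1.11.126
  104.1.11.64/27 (104.1.11.64 - 104.1.11.95) does not contain 104.1.11.126
  104.1.2.0/23 (104.1.2.0 - 104.1.3.255) does not contain 104.1.11.126
  104.1.12.0/22 (104.1.12.0 - 104.1.15.255) does not contain 104.1.11.126
Longest matching prefix is /20 -> next hop VPN-HUB.

VPN-HUB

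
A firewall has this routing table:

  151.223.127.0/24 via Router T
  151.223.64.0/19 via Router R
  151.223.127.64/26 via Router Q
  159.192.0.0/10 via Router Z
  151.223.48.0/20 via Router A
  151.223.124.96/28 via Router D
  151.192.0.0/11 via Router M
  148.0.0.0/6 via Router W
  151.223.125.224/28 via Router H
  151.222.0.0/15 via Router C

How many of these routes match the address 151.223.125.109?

3

Prefixes containing 151.223.125.109:
  148.0.0.0/6 (148.0.0.0 - 151.255.255.255)
  151.192.0.0/11 (151.192.0.0 - 151.223.255.255)
  151.222.0.0/15 (151.222.0.0 - 151.223.255.255)
Total matching entries: 3.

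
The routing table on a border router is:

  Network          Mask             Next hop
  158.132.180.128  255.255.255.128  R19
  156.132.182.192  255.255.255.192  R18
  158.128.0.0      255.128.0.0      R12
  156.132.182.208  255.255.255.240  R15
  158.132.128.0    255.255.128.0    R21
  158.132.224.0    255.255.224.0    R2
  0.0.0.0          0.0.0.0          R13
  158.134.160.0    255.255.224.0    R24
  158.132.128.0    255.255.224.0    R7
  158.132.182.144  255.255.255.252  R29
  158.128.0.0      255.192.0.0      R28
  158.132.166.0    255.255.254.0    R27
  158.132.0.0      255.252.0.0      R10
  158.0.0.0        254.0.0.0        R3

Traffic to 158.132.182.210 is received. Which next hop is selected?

Routes whose prefix contains 158.132.182.210:
  0.0.0.0/0 (default, matches everything) -> R13
  158.0.0.0/7 (158.0.0.0 - 159.255.255.255) -> R3
  158.128.0.0/9 (158.128.0.0 - 158.255.255.255) -> R12
  158.128.0.0/10 (158.128.0.0 - 158.191.255.255) -> R28
  158.132.0.0/14 (158.132.0.0 - 158.135.255.255) -> R10
  158.132.128.0/17 (158.132.128.0 - 158.132.255.255) -> R21
More-specific entries that do NOT match:
  158.132.182.144/30 (158.132.182.144 - 158.132.182.147) does not contain 158.132.182.210
  156.132.182.208/28 (156.132.182.208 - 156.132.182.223) does not contain 158.132.182.210
  156.132.182.192/26 (156.132.182.192 - 156.132.182.255) does not contain 158.132.182.210
  158.132.180.128/25 (158.132.180.128 - 158.132.180.255) does not contain 158.132.182.210
  158.132.166.0/23 (158.132.166.0 - 158.132.167.255) does not contain 158.132.182.210
  158.132.224.0/19 (158.132.224.0 - 158.132.255.255) does not contain 158.132.182.210
  158.134.160.0/19 (158.134.160.0 - 158.134.191.255) does not contain 158.132.182.210
  158.132.128.0/19 (158.132.128.0 - 158.132.159.255) does not contain 158.132.182.210
Longest matching prefix is /17 -> next hop R21.

R21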